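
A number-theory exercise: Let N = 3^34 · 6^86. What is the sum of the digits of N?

432

3^34 · 6^86 = 139036937579518997666740443191848059698789680833273887846273323483737746284021284864
Sum of its 84 digits: 432.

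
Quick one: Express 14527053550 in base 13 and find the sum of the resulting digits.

14527053550 in base 13 is 14A6876A99.
Digit sum: 1+4+10+6+8+7+6+10+9+9 = 70.

70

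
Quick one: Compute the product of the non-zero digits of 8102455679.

8×1×2×4×5×5×6×7×9 = 604800

604800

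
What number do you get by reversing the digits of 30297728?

82779203

Reversing 30297728 gives 82779203.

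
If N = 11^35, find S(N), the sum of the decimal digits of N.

11^35 = 2810243684806424785061213903353404851
Sum of its 37 digits: 140.

140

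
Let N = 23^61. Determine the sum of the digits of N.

23^61 = 116251347890871361278564061113207303341454579698200248077134264441710043082362528823
Sum of its 84 digits: 320.

320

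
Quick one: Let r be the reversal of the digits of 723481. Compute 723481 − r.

539154

Reverse of 723481 is 184327.
723481 − 184327 = 539154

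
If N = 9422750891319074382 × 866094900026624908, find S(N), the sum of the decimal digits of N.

174

9422750891319074382 × 866094900026624908 = 8160996491192784470559140154065906856
Sum of its 37 digits: 174.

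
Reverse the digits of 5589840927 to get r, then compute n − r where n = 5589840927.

Reverse of 5589840927 is 7290489855.
5589840927 − 7290489855 = -1700648928

-1700648928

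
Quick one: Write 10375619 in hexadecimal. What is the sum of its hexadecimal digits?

10375619 in base 16 is 9E51C3.
Digit sum: 9+14+5+1+12+3 = 44.

44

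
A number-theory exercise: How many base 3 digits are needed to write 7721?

7721 in base 3 is 101120222, which has 9 digits.

9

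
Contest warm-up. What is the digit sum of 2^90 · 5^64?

40

2^90 · 5^64 = 671088640000000000000000000000000000000000000000000000000000000000000000
Sum of its 72 digits: 40.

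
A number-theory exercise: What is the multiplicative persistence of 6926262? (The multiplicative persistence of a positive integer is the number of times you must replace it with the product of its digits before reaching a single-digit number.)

6926262 → 15552 → 250 → 0 (3 steps)

3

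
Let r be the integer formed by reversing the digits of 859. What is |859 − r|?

99

Reverse of 859 is 958.
|859 − 958| = 99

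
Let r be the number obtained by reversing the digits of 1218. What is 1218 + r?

Reverse of 1218 is 8121.
1218 + 8121 = 9339

9339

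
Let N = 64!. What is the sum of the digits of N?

324

64! = 126886932185884164103433389335161480802865516174545192198801894375214704230400000000000000
Sum of its 90 digits: 324.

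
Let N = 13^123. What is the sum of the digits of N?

13^123 = 103521923711427330139508660561111399310356231562909825053544787423528887795603512927942762680653876132399975884814583882073552996857463797
Sum of its 138 digits: 640.

640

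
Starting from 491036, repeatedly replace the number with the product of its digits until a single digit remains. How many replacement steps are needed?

1

491036 → 0 (1 step)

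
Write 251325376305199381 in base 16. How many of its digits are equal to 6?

251325376305199381 in base 16 is 37CE31921B67915.
The digit 6 appears 1 time.

1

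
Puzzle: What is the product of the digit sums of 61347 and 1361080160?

S(61347) = 6+1+3+4+7 = 21.
S(1361080160) = 1+3+6+1+0+8+0+1+6+0 = 26.
21 · 26 = 546.

546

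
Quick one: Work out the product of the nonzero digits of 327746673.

889056

3×2×7×7×4×6×6×7×3 = 889056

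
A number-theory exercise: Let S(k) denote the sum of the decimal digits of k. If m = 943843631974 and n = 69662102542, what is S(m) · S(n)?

S(943843631974) = 9+4+3+8+4+3+6+3+1+9+7+4 = 61.
S(69662102542) = 6+9+6+6+2+1+0+2+5+4+2 = 43.
61 · 43 = 2623.

2623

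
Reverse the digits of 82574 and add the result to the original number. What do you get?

130102

Reverse of 82574 is 47528.
82574 + 47528 = 130102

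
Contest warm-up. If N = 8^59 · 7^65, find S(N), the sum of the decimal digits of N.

8^59 · 7^65 = 1635617819698030324401661732038328053847892081614917973567646016485459583495848273709173076700199406748565504
Sum of its 109 digits: 500.

500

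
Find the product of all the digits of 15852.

400

1×5×8×5×2 = 400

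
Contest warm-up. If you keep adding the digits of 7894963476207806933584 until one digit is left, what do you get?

1

7+8+9+4+9+6+3+4+7+6+2+0+7+8+0+6+9+3+3+5+8+4 = 118
1+1+8 = 10
1+0 = 1
(Equivalently, 7894963476207806933584 mod 9 = 1.)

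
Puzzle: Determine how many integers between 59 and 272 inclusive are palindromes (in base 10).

The integers in [59, 272] that are palindromes (in base 10): 66, 77, 88, 99, 101, 111, …, 262, 272.
22 qualify.

22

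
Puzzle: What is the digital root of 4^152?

The digital root of n equals n mod 9 (or 9 when 9 | n), so we need 4^152 mod 9.
4^152 ≡ 7 (mod 9), so the digital root is 7.

7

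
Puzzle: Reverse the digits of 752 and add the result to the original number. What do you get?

1009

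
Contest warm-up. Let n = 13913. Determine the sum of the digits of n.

1+3+9+1+3 = 17

17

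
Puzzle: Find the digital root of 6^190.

9

The digital root of n equals n mod 9 (or 9 when 9 | n), so we need 6^190 mod 9.
6^190 ≡ 0 (mod 9), so the digital root is 9.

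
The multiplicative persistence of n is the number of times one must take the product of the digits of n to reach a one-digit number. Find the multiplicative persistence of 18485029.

18485029 → 0 (1 step)

1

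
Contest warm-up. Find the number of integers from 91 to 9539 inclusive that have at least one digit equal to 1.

The integers in [91, 9539] that have at least one digit equal to 1: 91, 100, 101, 102, 103, 104, …, 9521, 9531.
3339 qualify.

3339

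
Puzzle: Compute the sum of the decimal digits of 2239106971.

2+2+3+9+1+0+6+9+7+1 = 40

40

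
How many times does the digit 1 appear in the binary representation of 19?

3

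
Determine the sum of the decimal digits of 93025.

19

9+3+0+2+5 = 19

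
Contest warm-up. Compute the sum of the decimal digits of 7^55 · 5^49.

341

7^55 · 5^49 = 536935864157595971382034102318565100604277197202662819108809344470500946044921875
Sum of its 81 digits: 341.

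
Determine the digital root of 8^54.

1

The digital root of n equals n mod 9 (or 9 when 9 | n), so we need 8^54 mod 9.
8^54 ≡ 1 (mod 9), so the digital root is 1.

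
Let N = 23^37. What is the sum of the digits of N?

212

23^37 = 242063847902005849254176436075394136454464685331703
Sum of its 51 digits: 212.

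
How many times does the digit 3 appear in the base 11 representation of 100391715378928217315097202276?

2

100391715378928217315097202276 in base 11 is 77263688A7A6745583689A140501.
The digit 3 appears 2 times.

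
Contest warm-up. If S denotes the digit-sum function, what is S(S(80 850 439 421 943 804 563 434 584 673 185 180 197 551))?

First digit sum: 181.
1+8+1 = 10.

10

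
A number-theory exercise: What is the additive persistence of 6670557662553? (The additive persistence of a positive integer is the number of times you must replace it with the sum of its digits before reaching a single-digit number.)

2

6670557662553 → 63 → 9 (2 steps)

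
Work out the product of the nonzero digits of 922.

9×2×2 = 36

36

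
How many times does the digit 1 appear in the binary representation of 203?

203 in base 2 is 11001011.
The digit 1 appears 5 times.

5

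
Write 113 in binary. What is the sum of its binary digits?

4

113 in base 2 is 1110001.
Digit sum: 1+1+1+0+0+0+1 = 4.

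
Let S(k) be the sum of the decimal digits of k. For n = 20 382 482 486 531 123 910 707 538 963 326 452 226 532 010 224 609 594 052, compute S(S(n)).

First digit sum: 211.
2+1+1 = 4.

4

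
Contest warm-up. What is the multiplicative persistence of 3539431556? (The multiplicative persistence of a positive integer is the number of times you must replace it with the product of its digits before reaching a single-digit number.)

2

3539431556 → 729000 → 0 (2 steps)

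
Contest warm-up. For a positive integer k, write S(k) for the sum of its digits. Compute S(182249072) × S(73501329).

1050

S(182249072) = 1+8+2+2+4+9+0+7+2 = 35.
S(73501329) = 7+3+5+0+1+3+2+9 = 30.
35 · 30 = 1050.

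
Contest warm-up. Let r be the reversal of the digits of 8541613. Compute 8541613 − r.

5380155

Reverse of 8541613 is 3161458.
8541613 − 3161458 = 5380155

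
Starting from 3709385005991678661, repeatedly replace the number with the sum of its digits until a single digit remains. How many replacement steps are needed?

3

3709385005991678661 → 93 → 12 → 3 (3 steps)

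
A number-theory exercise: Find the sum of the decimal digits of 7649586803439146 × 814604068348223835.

7649586803439146 × 814604068348223835 = 6231384531264413174904898609244910
Sum of its 34 digits: 141.

141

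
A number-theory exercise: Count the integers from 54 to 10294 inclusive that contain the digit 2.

3557

The integers in [54, 10294] that contain the digit 2: 62, 72, 82, 92, 102, 112, …, 10293, 10294.
3557 qualify.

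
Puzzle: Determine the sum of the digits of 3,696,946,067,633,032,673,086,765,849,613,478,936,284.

3+6+9+6+9+4+6+0+6+7+6+3+3+0+3+2+6+7+3+0+8+6+7+6+5+8+4+9+6+1+3+4+7+8+9+3+6+2+8+4 = 203

203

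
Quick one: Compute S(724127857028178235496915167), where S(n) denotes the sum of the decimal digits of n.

7+2+4+1+2+7+8+5+7+0+2+8+1+7+8+2+3+5+4+9+6+9+1+5+1+6+7 = 127

127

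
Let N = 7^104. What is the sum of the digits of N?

7^104 = 7765978099609043937218499293609620562868144880570005587642282690671451194588264272062401
Sum of its 88 digits: 409.

409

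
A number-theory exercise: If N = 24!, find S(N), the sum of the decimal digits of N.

24! = 620448401733239439360000
Sum of its 24 digits: 81.

81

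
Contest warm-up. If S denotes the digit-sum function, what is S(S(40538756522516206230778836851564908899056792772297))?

First digit sum: 246.
2+4+6 = 12.

12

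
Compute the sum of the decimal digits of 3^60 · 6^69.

3^60 · 6^69 = 20879089678784732292743317744027293083582132628183974719834883317034988861910941696
Sum of its 83 digits: 405.

405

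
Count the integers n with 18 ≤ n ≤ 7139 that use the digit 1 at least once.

2676

The integers in [18, 7139] that use the digit 1 at least once: 18, 19, 21, 31, 41, 51, …, 7138, 7139.
2676 qualify.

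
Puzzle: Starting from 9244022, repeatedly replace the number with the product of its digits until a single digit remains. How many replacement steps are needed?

9244022 → 0 (1 step)

1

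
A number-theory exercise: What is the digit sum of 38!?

108

38! = 523022617466601111760007224100074291200000000
Sum of its 45 digits: 108.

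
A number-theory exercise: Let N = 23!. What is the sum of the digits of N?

23! = 25852016738884976640000
Sum of its 23 digits: 99.

99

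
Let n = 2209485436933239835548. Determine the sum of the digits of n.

2+2+0+9+4+8+5+4+3+6+9+3+3+2+3+9+8+3+5+5+4+8 = 105

105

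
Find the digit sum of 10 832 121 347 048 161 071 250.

67

1+0+8+3+2+1+2+1+3+4+7+0+4+8+1+6+1+0+7+1+2+5+0 = 67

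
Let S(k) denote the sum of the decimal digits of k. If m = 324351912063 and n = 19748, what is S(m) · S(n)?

1131

S(324351912063) = 3+2+4+3+5+1+9+1+2+0+6+3 = 39.
S(19748) = 1+9+7+4+8 = 29.
39 · 29 = 1131.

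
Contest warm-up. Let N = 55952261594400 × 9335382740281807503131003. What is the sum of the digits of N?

168

55952261594400 × 9335382740281807503131003 = 522335777168094407790450576908851183200
Sum of its 39 digits: 168.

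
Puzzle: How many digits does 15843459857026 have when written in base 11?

15843459857026 in base 11 is 50591A006208A, which has 13 digits.

13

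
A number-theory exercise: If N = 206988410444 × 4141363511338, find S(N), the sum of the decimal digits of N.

98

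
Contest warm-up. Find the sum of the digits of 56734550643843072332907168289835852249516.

188

5+6+7+3+4+5+5+0+6+4+3+8+4+3+0+7+2+3+3+2+9+0+7+1+6+8+2+8+9+8+3+5+8+5+2+2+4+9+5+1+6 = 188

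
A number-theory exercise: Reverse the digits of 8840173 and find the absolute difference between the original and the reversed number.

Reverse of 8840173 is 3710488.
|8840173 − 3710488| = 5129685

5129685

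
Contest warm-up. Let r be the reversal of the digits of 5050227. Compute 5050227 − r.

Reverse of 5050227 is 7220505.
5050227 − 7220505 = -2170278

-2170278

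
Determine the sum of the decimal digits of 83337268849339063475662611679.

145

8+3+3+3+7+2+6+8+8+4+9+3+3+9+0+6+3+4+7+5+6+6+2+6+1+1+6+7+9 = 145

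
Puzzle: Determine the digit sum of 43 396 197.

42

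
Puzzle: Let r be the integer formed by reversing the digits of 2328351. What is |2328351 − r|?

790119

Reverse of 2328351 is 1538232.
|2328351 − 1538232| = 790119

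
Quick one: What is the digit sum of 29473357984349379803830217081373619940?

2+9+4+7+3+3+5+7+9+8+4+3+4+9+3+7+9+8+0+3+8+3+0+2+1+7+0+8+1+3+7+3+6+1+9+9+4+0 = 179

179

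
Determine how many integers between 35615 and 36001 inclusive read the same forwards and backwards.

4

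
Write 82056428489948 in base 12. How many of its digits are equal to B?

82056428489948 in base 12 is 9253103A5B9B8.
The digit B appears 2 times.

2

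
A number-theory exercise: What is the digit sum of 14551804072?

1+4+5+5+1+8+0+4+0+7+2 = 37

37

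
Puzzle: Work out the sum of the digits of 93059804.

38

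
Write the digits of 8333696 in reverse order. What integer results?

6963338

Reversing 8333696 gives 6963338.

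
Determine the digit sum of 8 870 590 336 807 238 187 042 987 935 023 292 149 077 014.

8+8+7+0+5+9+0+3+3+6+8+0+7+2+3+8+1+8+7+0+4+2+9+8+7+9+3+5+0+2+3+2+9+2+1+4+9+0+7+7+0+1+4 = 191

191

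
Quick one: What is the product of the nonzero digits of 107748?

1568

1×7×7×4×8 = 1568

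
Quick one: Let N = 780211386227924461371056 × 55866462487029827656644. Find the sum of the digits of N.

780211386227924461371056 × 55866462487029827656644 = 43587650140655882230393926412734816499847696064
Sum of its 47 digits: 222.

222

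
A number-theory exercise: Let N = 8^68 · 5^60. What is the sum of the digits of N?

8^68 · 5^60 = 22300745198530623141535718272648361505980416000000000000000000000000000000000000000000000000000000000000
Sum of its 104 digits: 172.

172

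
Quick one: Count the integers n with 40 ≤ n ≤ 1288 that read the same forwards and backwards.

99

The integers in [40, 1288] that read the same forwards and backwards: 44, 55, 66, 77, 88, 99, …, 1111, 1221.
99 qualify.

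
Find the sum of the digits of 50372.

5+0+3+7+2 = 17

17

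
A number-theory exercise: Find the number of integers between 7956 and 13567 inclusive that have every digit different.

The integers in [7956, 13567] that have every digit different: 7956, 7958, 7960, 7961, 7962, 7963, …, 13564, 13567.
1844 qualify.

1844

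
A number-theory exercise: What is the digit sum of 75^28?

75^28 = 31747927141335952061496072929003275930881500244140625
Sum of its 53 digits: 207.

207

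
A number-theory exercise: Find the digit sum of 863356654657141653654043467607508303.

8+6+3+3+5+6+6+5+4+6+5+7+1+4+1+6+5+3+6+5+4+0+4+3+4+6+7+6+0+7+5+0+8+3+0+3 = 155

155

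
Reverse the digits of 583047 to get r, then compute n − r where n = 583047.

-157338

Reverse of 583047 is 740385.
583047 − 740385 = -157338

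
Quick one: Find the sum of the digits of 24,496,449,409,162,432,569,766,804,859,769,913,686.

2+4+4+9+6+4+4+9+4+0+9+1+6+2+4+3+2+5+6+9+7+6+6+8+0+4+8+5+9+7+6+9+9+1+3+6+8+6 = 201

201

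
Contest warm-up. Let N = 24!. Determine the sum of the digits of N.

81

24! = 620448401733239439360000
Sum of its 24 digits: 81.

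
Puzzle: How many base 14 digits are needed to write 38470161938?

10

38470161938 in base 14 is 1C0D33C45C, which has 10 digits.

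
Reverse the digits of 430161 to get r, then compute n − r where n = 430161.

Reverse of 430161 is 161034.
430161 − 161034 = 269127

269127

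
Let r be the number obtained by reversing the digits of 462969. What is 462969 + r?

Reverse of 462969 is 969264.
462969 + 969264 = 1432233

1432233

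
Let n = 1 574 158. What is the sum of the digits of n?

1+5+7+4+1+5+8 = 31

31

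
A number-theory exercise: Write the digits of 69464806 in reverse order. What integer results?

60846496

Reversing 69464806 gives 60846496.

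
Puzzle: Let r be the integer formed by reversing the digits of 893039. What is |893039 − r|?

37359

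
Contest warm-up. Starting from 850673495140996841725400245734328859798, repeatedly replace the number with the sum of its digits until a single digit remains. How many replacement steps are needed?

850673495140996841725400245734328859798 → 191 → 11 → 2 (3 steps)

3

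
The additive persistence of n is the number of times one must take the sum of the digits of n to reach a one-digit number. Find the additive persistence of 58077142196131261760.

3

58077142196131261760 → 77 → 14 → 5 (3 steps)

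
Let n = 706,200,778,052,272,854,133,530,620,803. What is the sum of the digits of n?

106

7+0+6+2+0+0+7+7+8+0+5+2+2+7+2+8+5+4+1+3+3+5+3+0+6+2+0+8+0+3 = 106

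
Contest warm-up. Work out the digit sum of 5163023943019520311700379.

5+1+6+3+0+2+3+9+4+3+0+1+9+5+2+0+3+1+1+7+0+0+3+7+9 = 84

84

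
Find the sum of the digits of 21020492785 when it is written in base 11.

65

21020492785 in base 11 is 8A0757A396.
Digit sum: 8+10+0+7+5+7+10+3+9+6 = 65.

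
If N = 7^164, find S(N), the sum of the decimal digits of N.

7^164 = 3945286644626550630858717985746264080026751644458455916464504975630931364915053228398031941487628933218072924433889392982611734440563298401
Sum of its 139 digits: 634.

634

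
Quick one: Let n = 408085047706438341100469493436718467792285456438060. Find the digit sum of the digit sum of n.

7

First digit sum: 223.
2+2+3 = 7.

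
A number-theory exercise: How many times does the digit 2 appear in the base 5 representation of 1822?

3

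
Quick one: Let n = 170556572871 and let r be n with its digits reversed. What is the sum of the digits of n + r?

Reversal of 170556572871 is 178275655071; 170556572871 + 178275655071 = 348832227942.
Digit sum of 348832227942: 3+4+8+8+3+2+2+2+7+9+4+2 = 54.

54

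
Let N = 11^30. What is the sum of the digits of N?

145

11^30 = 17449402268886407318558803753801
Sum of its 32 digits: 145.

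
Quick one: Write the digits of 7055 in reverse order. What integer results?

5507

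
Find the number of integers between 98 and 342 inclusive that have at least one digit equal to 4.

The integers in [98, 342] that have at least one digit equal to 4: 104, 114, 124, 134, 140, 141, …, 341, 342.
45 qualify.

45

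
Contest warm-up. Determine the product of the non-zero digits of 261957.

3780

2×6×1×9×5×7 = 3780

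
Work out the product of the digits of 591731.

5×9×1×7×3×1 = 945

945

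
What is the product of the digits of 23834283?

2×3×8×3×4×2×8×3 = 27648

27648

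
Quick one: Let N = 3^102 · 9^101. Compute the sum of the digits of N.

702

3^102 · 9^101 = 11088209803745658455297408217949153593283559345652332354189895396347888771377425204097816698610804252448289239688437517467894531354021357739846081
Sum of its 146 digits: 702.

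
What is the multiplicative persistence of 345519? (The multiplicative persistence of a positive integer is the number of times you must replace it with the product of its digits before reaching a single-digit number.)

2

345519 → 2700 → 0 (2 steps)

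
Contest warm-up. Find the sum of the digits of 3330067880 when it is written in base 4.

26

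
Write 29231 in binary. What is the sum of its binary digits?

29231 in base 2 is 111001000101111.
Digit sum: 1+1+1+0+0+1+0+0+0+1+0+1+1+1+1 = 9.

9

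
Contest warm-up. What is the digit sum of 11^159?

11^159 = 3814494035557984307599965128460248566762295813846155796290226006985512172249762106516433549164787589088095134495298390581183490966962311944860732520308915106670726691
Sum of its 166 digits: 773.

773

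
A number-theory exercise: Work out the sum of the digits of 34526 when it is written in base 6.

16

34526 in base 6 is 423502.
Digit sum: 4+2+3+5+0+2 = 16.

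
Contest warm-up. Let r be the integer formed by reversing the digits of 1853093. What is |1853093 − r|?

2050488

Reverse of 1853093 is 3903581.
|1853093 − 3903581| = 2050488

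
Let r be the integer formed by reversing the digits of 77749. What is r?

94777

Reversing 77749 gives 94777.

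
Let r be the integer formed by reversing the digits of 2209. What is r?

Reversing 2209 gives 9022.

9022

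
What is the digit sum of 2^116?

166

2^116 = 83076749736557242056487941267521536
Sum of its 35 digits: 166.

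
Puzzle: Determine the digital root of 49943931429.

4+9+9+4+3+9+3+1+4+2+9 = 57
5+7 = 12
1+2 = 3

3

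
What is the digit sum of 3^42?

90

3^42 = 109418989131512359209
Sum of its 21 digits: 90.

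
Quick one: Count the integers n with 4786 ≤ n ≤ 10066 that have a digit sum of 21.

The integers in [4786, 10066] that have a digit sum of 21: 4791, 4809, 4818, 4827, 4836, 4845, …, 9921, 9930.
385 qualify.

385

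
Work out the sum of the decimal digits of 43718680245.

48

4+3+7+1+8+6+8+0+2+4+5 = 48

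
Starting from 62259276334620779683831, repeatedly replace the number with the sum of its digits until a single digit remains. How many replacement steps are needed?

62259276334620779683831 → 109 → 10 → 1 (3 steps)

3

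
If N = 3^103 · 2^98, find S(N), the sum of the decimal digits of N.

360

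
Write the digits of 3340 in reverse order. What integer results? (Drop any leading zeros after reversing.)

433

Reversing 3340 gives 433.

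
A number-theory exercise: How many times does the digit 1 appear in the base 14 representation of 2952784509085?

2

2952784509085 in base 14 is A2CB6317125.
The digit 1 appears 2 times.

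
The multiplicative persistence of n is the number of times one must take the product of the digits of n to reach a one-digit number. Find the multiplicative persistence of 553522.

553522 → 1500 → 0 (2 steps)

2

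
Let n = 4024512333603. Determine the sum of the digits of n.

36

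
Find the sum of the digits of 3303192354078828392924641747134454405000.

154

3+3+0+3+1+9+2+3+5+4+0+7+8+8+2+8+3+9+2+9+2+4+6+4+1+7+4+7+1+3+4+4+5+4+4+0+5+0+0+0 = 154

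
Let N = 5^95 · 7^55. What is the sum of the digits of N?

491

5^95 · 7^55 = 76303175569250352535566733865631064845200227921774117463202364955137248052341458759428860503248870372772216796875
Sum of its 113 digits: 491.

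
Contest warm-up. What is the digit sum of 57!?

270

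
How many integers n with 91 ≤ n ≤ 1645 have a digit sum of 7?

56

The integers in [91, 1645] that have a digit sum of 7: 106, 115, 124, 133, 142, 151, …, 1510, 1600.
56 qualify.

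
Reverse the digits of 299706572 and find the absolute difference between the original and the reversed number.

24098580

Reverse of 299706572 is 275607992.
|299706572 − 275607992| = 24098580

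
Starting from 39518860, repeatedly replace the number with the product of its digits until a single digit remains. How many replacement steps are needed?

1

39518860 → 0 (1 step)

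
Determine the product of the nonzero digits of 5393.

5×3×9×3 = 405

405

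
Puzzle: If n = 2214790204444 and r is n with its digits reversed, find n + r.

6658811178566

Reverse of 2214790204444 is 4444020974122.
2214790204444 + 4444020974122 = 6658811178566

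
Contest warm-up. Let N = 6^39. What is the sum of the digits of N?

162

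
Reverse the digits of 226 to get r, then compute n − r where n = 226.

Reverse of 226 is 622.
226 − 622 = -396

-396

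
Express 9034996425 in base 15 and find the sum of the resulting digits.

9034996425 in base 15 is 37D2E0EA0.
Digit sum: 3+7+13+2+14+0+14+10+0 = 63.

63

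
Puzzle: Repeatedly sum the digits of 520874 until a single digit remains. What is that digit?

5+2+0+8+7+4 = 26
2+6 = 8

8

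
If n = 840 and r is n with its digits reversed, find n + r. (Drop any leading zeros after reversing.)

888

Reverse of 840 is 48.
840 + 48 = 888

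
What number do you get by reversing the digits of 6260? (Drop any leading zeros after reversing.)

626

Reversing 6260 gives 626.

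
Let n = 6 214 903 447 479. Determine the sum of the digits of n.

6+2+1+4+9+0+3+4+4+7+4+7+9 = 60

60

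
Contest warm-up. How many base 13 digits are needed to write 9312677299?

9312677299 in base 13 is B55499453, which has 9 digits.

9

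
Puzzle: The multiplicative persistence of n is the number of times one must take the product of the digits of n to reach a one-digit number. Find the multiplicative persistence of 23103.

1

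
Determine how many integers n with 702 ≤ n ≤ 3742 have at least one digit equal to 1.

The integers in [702, 3742] that have at least one digit equal to 1: 710, 711, 712, 713, 714, 715, …, 3731, 3741.
1555 qualify.

1555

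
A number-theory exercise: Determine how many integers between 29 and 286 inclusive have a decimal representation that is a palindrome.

26

The integers in [29, 286] that have a decimal representation that is a palindrome: 33, 44, 55, 66, 77, 88, …, 272, 282.
26 qualify.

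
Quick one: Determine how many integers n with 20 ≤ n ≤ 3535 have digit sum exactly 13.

The integers in [20, 3535] that have digit sum exactly 13: 49, 58, 67, 76, 85, 94, …, 3523, 3532.
264 qualify.

264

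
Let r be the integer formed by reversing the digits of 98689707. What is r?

Reversing 98689707 gives 70798689.

70798689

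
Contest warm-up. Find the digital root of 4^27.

1

The digital root of n equals n mod 9 (or 9 when 9 | n), so we need 4^27 mod 9.
4^27 ≡ 1 (mod 9), so the digital root is 1.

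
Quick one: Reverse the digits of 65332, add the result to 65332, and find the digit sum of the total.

38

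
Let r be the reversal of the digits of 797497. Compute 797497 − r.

2700

Reverse of 797497 is 794797.
797497 − 794797 = 2700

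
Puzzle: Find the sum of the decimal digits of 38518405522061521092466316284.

109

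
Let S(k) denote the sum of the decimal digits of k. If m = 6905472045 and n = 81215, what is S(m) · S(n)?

714

S(6905472045) = 6+9+0+5+4+7+2+0+4+5 = 42.
S(81215) = 8+1+2+1+5 = 17.
42 · 17 = 714.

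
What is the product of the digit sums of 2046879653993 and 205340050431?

1917

S(2046879653993) = 2+0+4+6+8+7+9+6+5+3+9+9+3 = 71.
S(205340050431) = 2+0+5+3+4+0+0+5+0+4+3+1 = 27.
71 · 27 = 1917.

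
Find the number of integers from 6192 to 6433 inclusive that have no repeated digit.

The integers in [6192, 6433] that have no repeated digit: 6192, 6193, 6194, 6195, 6197, 6198, …, 6431, 6432.
142 qualify.

142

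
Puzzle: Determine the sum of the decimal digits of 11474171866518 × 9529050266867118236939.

138

11474171866518 × 9529050266867118236939 = 109337960486722528073018163004908402
Sum of its 36 digits: 138.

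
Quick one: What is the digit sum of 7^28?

133

7^28 = 459986536544739960976801
Sum of its 24 digits: 133.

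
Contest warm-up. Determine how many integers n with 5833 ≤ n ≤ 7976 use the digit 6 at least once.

The integers in [5833, 7976] that use the digit 6 at least once: 5836, 5846, 5856, 5860, 5861, 5862, …, 7969, 7976.
1304 qualify.

1304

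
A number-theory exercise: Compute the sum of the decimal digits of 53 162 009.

5+3+1+6+2+0+0+9 = 26

26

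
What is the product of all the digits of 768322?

7×6×8×3×2×2 = 4032

4032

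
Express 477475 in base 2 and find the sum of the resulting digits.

477475 in base 2 is 1110100100100100011.
Digit sum: 1+1+1+0+1+0+0+1+0+0+1+0+0+1+0+0+0+1+1 = 9.

9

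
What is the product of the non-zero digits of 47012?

4×7×1×2 = 56

56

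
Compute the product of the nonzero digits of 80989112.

8×9×8×9×1×1×2 = 10368

10368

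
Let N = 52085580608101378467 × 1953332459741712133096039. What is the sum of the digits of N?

52085580608101378467 × 1953332459741712133096039 = 101740455286297888018615317932020288397592213
Sum of its 45 digits: 192.

192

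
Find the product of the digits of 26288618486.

14155776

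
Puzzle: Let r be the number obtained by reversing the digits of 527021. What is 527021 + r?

Reverse of 527021 is 120725.
527021 + 120725 = 647746

647746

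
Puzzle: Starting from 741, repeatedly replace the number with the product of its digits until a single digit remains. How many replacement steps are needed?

3

741 → 28 → 16 → 6 (3 steps)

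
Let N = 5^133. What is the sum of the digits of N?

401

5^133 = 918354961579912115600575419704879435795832466228193376178712270530013483949005603790283203125
Sum of its 93 digits: 401.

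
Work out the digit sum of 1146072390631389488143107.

99

1+1+4+6+0+7+2+3+9+0+6+3+1+3+8+9+4+8+8+1+4+3+1+0+7 = 99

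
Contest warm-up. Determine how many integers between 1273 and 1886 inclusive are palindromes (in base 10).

6

The integers in [1273, 1886] that are palindromes (in base 10): 1331, 1441, 1551, 1661, 1771, 1881.
6 qualify.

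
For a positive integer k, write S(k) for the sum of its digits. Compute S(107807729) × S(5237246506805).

2173

S(107807729) = 1+0+7+8+0+7+7+2+9 = 41.
S(5237246506805) = 5+2+3+7+2+4+6+5+0+6+8+0+5 = 53.
41 · 53 = 2173.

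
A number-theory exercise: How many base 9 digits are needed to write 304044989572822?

304044989572822 in base 9 is 1425472232411404, which has 16 digits.

16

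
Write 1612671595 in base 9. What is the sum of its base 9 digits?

43

1612671595 in base 9 is 4141465477.
Digit sum: 4+1+4+1+4+6+5+4+7+7 = 43.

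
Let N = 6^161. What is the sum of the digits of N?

6^161 = 191580504142377784355387485177051136638682107527604095280679264788269155043070783661564256129419692119158541159810364977709056
Sum of its 126 digits: 567.

567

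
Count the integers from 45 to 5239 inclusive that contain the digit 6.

The integers in [45, 5239] that contain the digit 6: 46, 56, 60, 61, 62, 63, …, 5226, 5236.
1393 qualify.

1393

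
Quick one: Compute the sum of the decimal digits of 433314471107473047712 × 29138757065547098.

176

433314471107473047712 × 29138757065547098 = 12626245106586684123829078374737139776
Sum of its 38 digits: 176.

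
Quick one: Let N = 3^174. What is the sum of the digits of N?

387

3^174 = 104495676331778315966103878903450701989608781073244439950619431748912396904023371769
Sum of its 84 digits: 387.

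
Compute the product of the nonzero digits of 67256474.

282240

6×7×2×5×6×4×7×4 = 282240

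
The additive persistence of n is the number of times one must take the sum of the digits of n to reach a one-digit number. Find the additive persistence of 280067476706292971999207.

280067476706292971999207 → 119 → 11 → 2 (3 steps)

3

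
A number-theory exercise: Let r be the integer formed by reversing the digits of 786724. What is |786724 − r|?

Reverse of 786724 is 427687.
|786724 − 427687| = 359037

359037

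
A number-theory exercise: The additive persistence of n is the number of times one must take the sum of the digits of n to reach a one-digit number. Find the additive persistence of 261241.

261241 → 16 → 7 (2 steps)

2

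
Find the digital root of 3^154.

9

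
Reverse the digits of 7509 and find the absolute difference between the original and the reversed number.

Reverse of 7509 is 9057.
|7509 − 9057| = 1548

1548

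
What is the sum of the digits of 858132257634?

54

8+5+8+1+3+2+2+5+7+6+3+4 = 54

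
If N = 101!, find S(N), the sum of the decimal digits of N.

639

101! = 9425947759838359420851623124482936749562312794702543768327889353416977599316221476503087861591808346911623490003549599583369706302603264000000000000000000000000
Sum of its 160 digits: 639.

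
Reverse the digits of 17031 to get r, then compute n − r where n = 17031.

3960

Reverse of 17031 is 13071.
17031 − 13071 = 3960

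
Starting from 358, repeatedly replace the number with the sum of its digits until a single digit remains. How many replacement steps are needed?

358 → 16 → 7 (2 steps)

2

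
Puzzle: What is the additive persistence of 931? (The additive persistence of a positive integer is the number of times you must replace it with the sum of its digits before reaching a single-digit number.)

2

931 → 13 → 4 (2 steps)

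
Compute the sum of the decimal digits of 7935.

7+9+3+5 = 24

24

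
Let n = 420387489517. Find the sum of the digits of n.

4+2+0+3+8+7+4+8+9+5+1+7 = 58

58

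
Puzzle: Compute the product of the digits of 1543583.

1×5×4×3×5×8×3 = 7200

7200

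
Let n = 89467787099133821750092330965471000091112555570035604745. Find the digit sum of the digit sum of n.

12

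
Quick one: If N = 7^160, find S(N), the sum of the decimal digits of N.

655

7^160 = 1643184774938171857917000410556544806341837419599523497069764671233207565562287891877564323818254449486910838997871467298047369612896001
Sum of its 136 digits: 655.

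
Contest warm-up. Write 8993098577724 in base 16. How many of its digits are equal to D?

8993098577724 in base 16 is 82DDE72373C.
The digit D appears 2 times.

2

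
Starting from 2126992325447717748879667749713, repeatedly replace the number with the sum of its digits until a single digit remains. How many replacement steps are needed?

3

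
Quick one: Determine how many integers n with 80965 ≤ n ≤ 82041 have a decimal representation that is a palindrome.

11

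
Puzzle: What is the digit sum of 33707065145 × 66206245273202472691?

128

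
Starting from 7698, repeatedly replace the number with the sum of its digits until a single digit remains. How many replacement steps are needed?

7698 → 30 → 3 (2 steps)

2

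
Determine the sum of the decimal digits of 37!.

153

37! = 13763753091226345046315979581580902400000000
Sum of its 44 digits: 153.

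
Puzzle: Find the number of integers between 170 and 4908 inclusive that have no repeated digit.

2567

The integers in [170, 4908] that have no repeated digit: 170, 172, 173, 174, 175, 176, …, 4907, 4908.
2567 qualify.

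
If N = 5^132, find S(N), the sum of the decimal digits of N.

406

5^132 = 183670992315982423120115083940975887159166493245638675235742454106002696789801120758056640625
Sum of its 93 digits: 406.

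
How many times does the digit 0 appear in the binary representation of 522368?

10

522368 in base 2 is 1111111100010000000.
The digit 0 appears 10 times.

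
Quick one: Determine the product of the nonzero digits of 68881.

6×8×8×8×1 = 3072

3072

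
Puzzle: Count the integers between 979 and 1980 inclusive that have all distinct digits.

The integers in [979, 1980] that have all distinct digits: 980, 981, 982, 983, 984, 985, …, 1978, 1980.
506 qualify.

506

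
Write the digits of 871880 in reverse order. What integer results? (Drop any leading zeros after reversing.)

Reversing 871880 gives 88178.

88178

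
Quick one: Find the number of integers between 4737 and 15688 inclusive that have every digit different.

The integers in [4737, 15688] that have every digit different: 4738, 4739, 4750, 4751, 4752, 4753, …, 15684, 15687.
4209 qualify.

4209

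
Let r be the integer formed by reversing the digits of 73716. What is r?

Reversing 73716 gives 61737.

61737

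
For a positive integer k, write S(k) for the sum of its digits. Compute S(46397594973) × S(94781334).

2574

S(46397594973) = 4+6+3+9+7+5+9+4+9+7+3 = 66.
S(94781334) = 9+4+7+8+1+3+3+4 = 39.
66 · 39 = 2574.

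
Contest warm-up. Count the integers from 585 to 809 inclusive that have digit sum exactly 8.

6

The integers in [585, 809] that have digit sum exactly 8: 602, 611, 620, 701, 710, 800.
6 qualify.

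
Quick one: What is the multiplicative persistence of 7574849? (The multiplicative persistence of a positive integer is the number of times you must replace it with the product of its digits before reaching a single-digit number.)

2

7574849 → 282240 → 0 (2 steps)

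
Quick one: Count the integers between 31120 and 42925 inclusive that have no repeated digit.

The integers in [31120, 42925] that have no repeated digit: 31204, 31205, 31206, 31207, 31208, 31209, …, 42917, 42918.
3624 qualify.

3624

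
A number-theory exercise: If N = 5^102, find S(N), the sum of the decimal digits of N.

298

5^102 = 197215226305252951352932141320696557418301608777255751192569732666015625
Sum of its 72 digits: 298.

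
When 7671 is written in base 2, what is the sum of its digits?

7671 in base 2 is 1110111110111.
Digit sum: 1+1+1+0+1+1+1+1+1+0+1+1+1 = 11.

11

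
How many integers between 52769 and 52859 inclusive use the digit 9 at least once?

19

The integers in [52769, 52859] that use the digit 9 at least once: 52769, 52779, 52789, 52790, 52791, 52792, …, 52849, 52859.
19 qualify.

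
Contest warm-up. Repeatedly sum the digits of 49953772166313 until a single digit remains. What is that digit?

4+9+9+5+3+7+7+2+1+6+6+3+1+3 = 66
6+6 = 12
1+2 = 3

3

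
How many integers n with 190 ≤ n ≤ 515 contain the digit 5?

The integers in [190, 515] that contain the digit 5: 195, 205, 215, 225, 235, 245, …, 514, 515.
74 qualify.

74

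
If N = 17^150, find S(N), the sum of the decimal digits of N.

802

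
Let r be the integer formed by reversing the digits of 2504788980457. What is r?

7540898874052

Reversing 2504788980457 gives 7540898874052.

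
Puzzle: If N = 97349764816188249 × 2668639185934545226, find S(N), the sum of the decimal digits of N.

168

97349764816188249 × 2668639185934545226 = 259791397129992041579128560620249274
Sum of its 36 digits: 168.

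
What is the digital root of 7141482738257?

5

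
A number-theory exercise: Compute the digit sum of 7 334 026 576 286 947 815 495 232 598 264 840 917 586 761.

214

7+3+3+4+0+2+6+5+7+6+2+8+6+9+4+7+8+1+5+4+9+5+2+3+2+5+9+8+2+6+4+8+4+0+9+1+7+5+8+6+7+6+1 = 214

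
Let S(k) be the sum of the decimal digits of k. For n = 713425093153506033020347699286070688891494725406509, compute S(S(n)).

11

First digit sum: 218.
2+1+8 = 11.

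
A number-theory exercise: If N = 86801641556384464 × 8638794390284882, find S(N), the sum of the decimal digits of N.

86801641556384464 × 8638794390284882 = 749861534144813201536222878873248
Sum of its 33 digits: 146.

146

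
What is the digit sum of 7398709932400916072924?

101

7+3+9+8+7+0+9+9+3+2+4+0+0+9+1+6+0+7+2+9+2+4 = 101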